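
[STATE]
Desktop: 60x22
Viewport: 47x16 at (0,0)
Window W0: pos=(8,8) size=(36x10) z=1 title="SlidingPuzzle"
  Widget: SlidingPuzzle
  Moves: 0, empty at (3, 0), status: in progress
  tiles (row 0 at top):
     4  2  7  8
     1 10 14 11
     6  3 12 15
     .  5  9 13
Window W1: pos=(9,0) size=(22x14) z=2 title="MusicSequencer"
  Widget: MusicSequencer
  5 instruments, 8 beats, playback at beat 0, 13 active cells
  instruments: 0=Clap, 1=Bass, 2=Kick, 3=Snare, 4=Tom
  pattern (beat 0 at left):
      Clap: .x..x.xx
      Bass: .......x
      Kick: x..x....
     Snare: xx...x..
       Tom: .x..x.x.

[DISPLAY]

         ┏━━━━━━━━━━━━━━━━━━━━┓                
         ┃ MusicSequencer     ┃                
         ┠────────────────────┨                
         ┃      ▼1234567      ┃                
         ┃  Clap·█··█·██      ┃                
         ┃  Bass·······█      ┃                
         ┃  Kick█··█····      ┃                
         ┃ Snare██···█··      ┃                
        ┏┃   Tom·█··█·█·      ┃━━━━━━━━━━━━┓   
        ┃┃                    ┃            ┃   
        ┠┃                    ┃────────────┨   
        ┃┃                    ┃            ┃   
        ┃┃                    ┃            ┃   
        ┃┗━━━━━━━━━━━━━━━━━━━━┛            ┃   
        ┃│  1 │ 10 │ 14 │ 11 │             ┃   
        ┃├────┼────┼────┼────┤             ┃   


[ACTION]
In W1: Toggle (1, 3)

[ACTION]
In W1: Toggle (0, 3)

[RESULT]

         ┏━━━━━━━━━━━━━━━━━━━━┓                
         ┃ MusicSequencer     ┃                
         ┠────────────────────┨                
         ┃      ▼1234567      ┃                
         ┃  Clap·█·██·██      ┃                
         ┃  Bass···█···█      ┃                
         ┃  Kick█··█····      ┃                
         ┃ Snare██···█··      ┃                
        ┏┃   Tom·█··█·█·      ┃━━━━━━━━━━━━┓   
        ┃┃                    ┃            ┃   
        ┠┃                    ┃────────────┨   
        ┃┃                    ┃            ┃   
        ┃┃                    ┃            ┃   
        ┃┗━━━━━━━━━━━━━━━━━━━━┛            ┃   
        ┃│  1 │ 10 │ 14 │ 11 │             ┃   
        ┃├────┼────┼────┼────┤             ┃   


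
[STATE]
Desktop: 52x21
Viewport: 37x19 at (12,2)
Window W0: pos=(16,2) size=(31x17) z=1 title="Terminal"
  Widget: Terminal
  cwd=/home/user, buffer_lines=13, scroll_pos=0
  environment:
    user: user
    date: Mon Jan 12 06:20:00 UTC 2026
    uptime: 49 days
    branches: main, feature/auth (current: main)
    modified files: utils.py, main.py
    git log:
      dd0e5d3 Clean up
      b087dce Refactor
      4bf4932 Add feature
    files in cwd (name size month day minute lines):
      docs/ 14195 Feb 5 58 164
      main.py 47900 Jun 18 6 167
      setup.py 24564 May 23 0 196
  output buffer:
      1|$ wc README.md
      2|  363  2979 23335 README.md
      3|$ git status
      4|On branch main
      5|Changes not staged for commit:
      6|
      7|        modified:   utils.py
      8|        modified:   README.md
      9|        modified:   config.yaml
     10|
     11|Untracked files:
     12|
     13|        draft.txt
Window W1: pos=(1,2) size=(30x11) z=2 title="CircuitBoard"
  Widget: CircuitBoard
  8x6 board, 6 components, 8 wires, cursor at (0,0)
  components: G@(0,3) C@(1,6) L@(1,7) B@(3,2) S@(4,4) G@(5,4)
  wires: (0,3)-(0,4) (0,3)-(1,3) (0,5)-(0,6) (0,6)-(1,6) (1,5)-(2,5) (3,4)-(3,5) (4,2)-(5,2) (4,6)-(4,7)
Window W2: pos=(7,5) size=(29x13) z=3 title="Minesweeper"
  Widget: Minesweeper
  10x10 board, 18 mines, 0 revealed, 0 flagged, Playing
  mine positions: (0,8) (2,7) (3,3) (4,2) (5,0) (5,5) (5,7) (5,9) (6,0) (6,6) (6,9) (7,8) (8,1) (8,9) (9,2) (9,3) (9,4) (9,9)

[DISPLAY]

━━━━━━━━━━━━━━━━━━┓━━━━━━━━━━━━━━━┓  
ard               ┃               ┃  
──────────────────┨───────────────┨  
━━━━━━━━━━━━━━━━━━━━━━━┓          ┃  
esweeper               ┃EADME.md  ┃  
───────────────────────┨          ┃  
■■■■■■                 ┃          ┃  
■■■■■■                 ┃for commit┃  
■■■■■■                 ┃          ┃  
■■■■■■                 ┃ utils.py ┃  
■■■■■■                 ┃ README.md┃  
■■■■■■                 ┃ config.ya┃  
■■■■■■                 ┃          ┃  
■■■■■■                 ┃          ┃  
■■■■■■                 ┃          ┃  
━━━━━━━━━━━━━━━━━━━━━━━┛          ┃  
    ┗━━━━━━━━━━━━━━━━━━━━━━━━━━━━━┛  
                                     
                                     


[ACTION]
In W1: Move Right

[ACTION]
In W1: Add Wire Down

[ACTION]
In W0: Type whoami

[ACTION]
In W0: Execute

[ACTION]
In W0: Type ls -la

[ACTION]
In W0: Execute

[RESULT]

━━━━━━━━━━━━━━━━━━┓━━━━━━━━━━━━━━━┓  
ard               ┃               ┃  
──────────────────┨───────────────┨  
━━━━━━━━━━━━━━━━━━━━━━━┓ README.md┃  
esweeper               ┃ config.ya┃  
───────────────────────┨          ┃  
■■■■■■                 ┃          ┃  
■■■■■■                 ┃          ┃  
■■■■■■                 ┃          ┃  
■■■■■■                 ┃          ┃  
■■■■■■                 ┃          ┃  
■■■■■■                 ┃          ┃  
■■■■■■                 ┃group    1┃  
■■■■■■                 ┃group    4┃  
■■■■■■                 ┃group    2┃  
━━━━━━━━━━━━━━━━━━━━━━━┛          ┃  
    ┗━━━━━━━━━━━━━━━━━━━━━━━━━━━━━┛  
                                     
                                     


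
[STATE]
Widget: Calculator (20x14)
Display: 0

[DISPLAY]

                   0
┌───┬───┬───┬───┐   
│ 7 │ 8 │ 9 │ ÷ │   
├───┼───┼───┼───┤   
│ 4 │ 5 │ 6 │ × │   
├───┼───┼───┼───┤   
│ 1 │ 2 │ 3 │ - │   
├───┼───┼───┼───┤   
│ 0 │ . │ = │ + │   
├───┼───┼───┼───┤   
│ C │ MC│ MR│ M+│   
└───┴───┴───┴───┘   
                    
                    


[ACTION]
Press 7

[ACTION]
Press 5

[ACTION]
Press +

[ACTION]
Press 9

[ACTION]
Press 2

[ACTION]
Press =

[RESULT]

                 167
┌───┬───┬───┬───┐   
│ 7 │ 8 │ 9 │ ÷ │   
├───┼───┼───┼───┤   
│ 4 │ 5 │ 6 │ × │   
├───┼───┼───┼───┤   
│ 1 │ 2 │ 3 │ - │   
├───┼───┼───┼───┤   
│ 0 │ . │ = │ + │   
├───┼───┼───┼───┤   
│ C │ MC│ MR│ M+│   
└───┴───┴───┴───┘   
                    
                    


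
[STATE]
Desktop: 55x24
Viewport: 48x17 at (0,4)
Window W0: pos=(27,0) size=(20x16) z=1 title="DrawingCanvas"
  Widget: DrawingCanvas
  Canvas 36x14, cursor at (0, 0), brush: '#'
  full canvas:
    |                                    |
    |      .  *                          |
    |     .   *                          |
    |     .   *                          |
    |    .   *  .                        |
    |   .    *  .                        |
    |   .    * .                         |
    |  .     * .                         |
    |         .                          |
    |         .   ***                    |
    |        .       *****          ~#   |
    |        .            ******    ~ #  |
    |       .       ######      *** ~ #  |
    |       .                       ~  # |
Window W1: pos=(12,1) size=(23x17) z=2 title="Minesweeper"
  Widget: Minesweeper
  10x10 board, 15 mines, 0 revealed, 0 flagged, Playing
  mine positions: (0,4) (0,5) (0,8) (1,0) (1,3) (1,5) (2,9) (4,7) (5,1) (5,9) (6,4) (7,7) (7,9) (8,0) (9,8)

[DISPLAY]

            ┃■■■■■■■■■■           ┃  *        ┃ 
            ┃■■■■■■■■■■           ┃  *        ┃ 
            ┃■■■■■■■■■■           ┃  *        ┃ 
            ┃■■■■■■■■■■           ┃ *  .      ┃ 
            ┃■■■■■■■■■■           ┃ *  .      ┃ 
            ┃■■■■■■■■■■           ┃ * .       ┃ 
            ┃■■■■■■■■■■           ┃ * .       ┃ 
            ┃■■■■■■■■■■           ┃  .        ┃ 
            ┃■■■■■■■■■■           ┃  .   ***  ┃ 
            ┃■■■■■■■■■■           ┃ .       **┃ 
            ┃                     ┃ .         ┃ 
            ┃                     ┃━━━━━━━━━━━┛ 
            ┃                     ┃             
            ┗━━━━━━━━━━━━━━━━━━━━━┛             
                                                
                                                
                                                


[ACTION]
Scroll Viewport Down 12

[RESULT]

            ┃■■■■■■■■■■           ┃ *  .      ┃ 
            ┃■■■■■■■■■■           ┃ *  .      ┃ 
            ┃■■■■■■■■■■           ┃ * .       ┃ 
            ┃■■■■■■■■■■           ┃ * .       ┃ 
            ┃■■■■■■■■■■           ┃  .        ┃ 
            ┃■■■■■■■■■■           ┃  .   ***  ┃ 
            ┃■■■■■■■■■■           ┃ .       **┃ 
            ┃                     ┃ .         ┃ 
            ┃                     ┃━━━━━━━━━━━┛ 
            ┃                     ┃             
            ┗━━━━━━━━━━━━━━━━━━━━━┛             
                                                
                                                
                                                
                                                
                                                
                                                


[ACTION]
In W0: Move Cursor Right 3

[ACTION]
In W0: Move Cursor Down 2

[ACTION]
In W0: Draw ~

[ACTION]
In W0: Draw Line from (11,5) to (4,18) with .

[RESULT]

            ┃■■■■■■■■■■           ┃ *  .      ┃ 
            ┃■■■■■■■■■■           ┃ *  .    ..┃ 
            ┃■■■■■■■■■■           ┃ * .   ..  ┃ 
            ┃■■■■■■■■■■           ┃ * . ..    ┃ 
            ┃■■■■■■■■■■           ┃  ...      ┃ 
            ┃■■■■■■■■■■           ┃ ..   ***  ┃ 
            ┃■■■■■■■■■■           ┃..       **┃ 
            ┃                     ┃ .         ┃ 
            ┃                     ┃━━━━━━━━━━━┛ 
            ┃                     ┃             
            ┗━━━━━━━━━━━━━━━━━━━━━┛             
                                                
                                                
                                                
                                                
                                                
                                                


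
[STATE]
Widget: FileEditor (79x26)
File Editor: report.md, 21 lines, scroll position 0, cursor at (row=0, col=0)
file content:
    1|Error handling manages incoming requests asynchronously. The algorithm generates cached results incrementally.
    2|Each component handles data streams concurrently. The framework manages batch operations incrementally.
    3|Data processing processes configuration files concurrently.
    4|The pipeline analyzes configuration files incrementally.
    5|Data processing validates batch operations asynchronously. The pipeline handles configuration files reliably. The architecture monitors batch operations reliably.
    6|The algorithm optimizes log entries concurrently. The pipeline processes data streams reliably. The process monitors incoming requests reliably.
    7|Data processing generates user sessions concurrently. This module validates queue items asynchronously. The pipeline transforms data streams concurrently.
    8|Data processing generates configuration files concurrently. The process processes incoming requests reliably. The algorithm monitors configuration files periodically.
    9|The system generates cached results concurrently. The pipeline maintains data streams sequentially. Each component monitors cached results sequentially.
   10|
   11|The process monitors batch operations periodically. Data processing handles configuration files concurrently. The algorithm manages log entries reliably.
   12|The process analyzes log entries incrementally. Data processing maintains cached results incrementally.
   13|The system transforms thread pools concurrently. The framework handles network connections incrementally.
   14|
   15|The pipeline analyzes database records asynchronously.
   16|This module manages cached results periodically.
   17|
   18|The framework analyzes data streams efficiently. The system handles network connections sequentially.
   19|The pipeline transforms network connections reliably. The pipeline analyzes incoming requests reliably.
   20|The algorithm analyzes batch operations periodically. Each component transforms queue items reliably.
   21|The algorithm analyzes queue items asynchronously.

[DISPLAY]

█rror handling manages incoming requests asynchronously. The algorithm generat▲
Each component handles data streams concurrently. The framework manages batch █
Data processing processes configuration files concurrently.                   ░
The pipeline analyzes configuration files incrementally.                      ░
Data processing validates batch operations asynchronously. The pipeline handle░
The algorithm optimizes log entries concurrently. The pipeline processes data ░
Data processing generates user sessions concurrently. This module validates qu░
Data processing generates configuration files concurrently. The process proces░
The system generates cached results concurrently. The pipeline maintains data ░
                                                                              ░
The process monitors batch operations periodically. Data processing handles co░
The process analyzes log entries incrementally. Data processing maintains cach░
The system transforms thread pools concurrently. The framework handles network░
                                                                              ░
The pipeline analyzes database records asynchronously.                        ░
This module manages cached results periodically.                              ░
                                                                              ░
The framework analyzes data streams efficiently. The system handles network co░
The pipeline transforms network connections reliably. The pipeline analyzes in░
The algorithm analyzes batch operations periodically. Each component transform░
The algorithm analyzes queue items asynchronously.                            ░
                                                                              ░
                                                                              ░
                                                                              ░
                                                                              ░
                                                                              ▼


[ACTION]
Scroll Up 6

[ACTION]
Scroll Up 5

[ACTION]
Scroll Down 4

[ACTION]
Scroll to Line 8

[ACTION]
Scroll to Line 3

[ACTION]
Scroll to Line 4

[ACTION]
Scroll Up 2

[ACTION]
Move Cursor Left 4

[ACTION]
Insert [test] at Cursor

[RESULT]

test█rror handling manages incoming requests asynchronously. The algorithm gen▲
Each component handles data streams concurrently. The framework manages batch █
Data processing processes configuration files concurrently.                   ░
The pipeline analyzes configuration files incrementally.                      ░
Data processing validates batch operations asynchronously. The pipeline handle░
The algorithm optimizes log entries concurrently. The pipeline processes data ░
Data processing generates user sessions concurrently. This module validates qu░
Data processing generates configuration files concurrently. The process proces░
The system generates cached results concurrently. The pipeline maintains data ░
                                                                              ░
The process monitors batch operations periodically. Data processing handles co░
The process analyzes log entries incrementally. Data processing maintains cach░
The system transforms thread pools concurrently. The framework handles network░
                                                                              ░
The pipeline analyzes database records asynchronously.                        ░
This module manages cached results periodically.                              ░
                                                                              ░
The framework analyzes data streams efficiently. The system handles network co░
The pipeline transforms network connections reliably. The pipeline analyzes in░
The algorithm analyzes batch operations periodically. Each component transform░
The algorithm analyzes queue items asynchronously.                            ░
                                                                              ░
                                                                              ░
                                                                              ░
                                                                              ░
                                                                              ▼


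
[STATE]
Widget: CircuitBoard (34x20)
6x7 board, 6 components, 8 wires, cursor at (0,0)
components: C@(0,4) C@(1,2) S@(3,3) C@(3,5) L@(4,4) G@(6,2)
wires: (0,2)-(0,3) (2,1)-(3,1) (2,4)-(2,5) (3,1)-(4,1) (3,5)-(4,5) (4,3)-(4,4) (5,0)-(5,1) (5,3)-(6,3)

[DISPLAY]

   0 1 2 3 4 5                    
0  [.]      · ─ ·   C             
                                  
1           C                     
                                  
2       ·           · ─ ·         
        │                         
3       ·       S       C         
        │               │         
4       ·       · ─ L   ·         
                                  
5   · ─ ·       ·                 
                │                 
6           G   ·                 
Cursor: (0,0)                     
                                  
                                  
                                  
                                  
                                  


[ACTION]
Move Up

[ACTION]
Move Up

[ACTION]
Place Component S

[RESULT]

   0 1 2 3 4 5                    
0  [S]      · ─ ·   C             
                                  
1           C                     
                                  
2       ·           · ─ ·         
        │                         
3       ·       S       C         
        │               │         
4       ·       · ─ L   ·         
                                  
5   · ─ ·       ·                 
                │                 
6           G   ·                 
Cursor: (0,0)                     
                                  
                                  
                                  
                                  
                                  


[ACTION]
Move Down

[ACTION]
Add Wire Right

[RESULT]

   0 1 2 3 4 5                    
0   S       · ─ ·   C             
                                  
1  [.]─ ·   C                     
                                  
2       ·           · ─ ·         
        │                         
3       ·       S       C         
        │               │         
4       ·       · ─ L   ·         
                                  
5   · ─ ·       ·                 
                │                 
6           G   ·                 
Cursor: (1,0)                     
                                  
                                  
                                  
                                  
                                  


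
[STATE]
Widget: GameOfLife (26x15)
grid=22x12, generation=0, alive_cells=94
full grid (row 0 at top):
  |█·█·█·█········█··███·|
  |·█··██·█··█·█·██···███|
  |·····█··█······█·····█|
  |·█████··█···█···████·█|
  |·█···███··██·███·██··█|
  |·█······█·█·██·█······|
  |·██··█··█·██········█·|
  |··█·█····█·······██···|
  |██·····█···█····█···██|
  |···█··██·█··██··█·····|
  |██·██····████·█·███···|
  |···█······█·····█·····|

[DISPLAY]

Gen: 0                    
█·█·█·█········█··███·    
·█··██·█··█·█·██···███    
·····█··█······█·····█    
·█████··█···█···████·█    
·█···███··██·███·██··█    
·█······█·█·██·█······    
·██··█··█·██········█·    
··█·█····█·······██···    
██·····█···█····█···██    
···█··██·█··██··█·····    
██·██····████·█·███···    
···█······█·····█·····    
                          
                          


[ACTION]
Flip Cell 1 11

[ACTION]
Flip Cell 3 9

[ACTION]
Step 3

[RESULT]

Gen: 3                    
··██···█·········█····    
██·····██·······█·████    
██·····██·······█····█    
··██···█······██·····█    
··██·███·█·█·█····███·    
··██·█··█·█·█·█··█·██·    
···█·█·██·█·██··█·····    
···██·█·█·······██·███    
·····███·····█·█·█····    
·····███·█···█·█··█···    
·······█····█·█·······    
········██·····███····    
                          
                          


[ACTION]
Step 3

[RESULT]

Gen: 6                    
······················    
······█·········█···██    
····█······████··██··█    
····█····█·········█·█    
·······█·······█···█·█    
····█·███····█··██····    
····██·██·███·········    
········██·██····█····    
············██······██    
············███··█·█··    
············█····██···    
·············████·····    
                          
                          


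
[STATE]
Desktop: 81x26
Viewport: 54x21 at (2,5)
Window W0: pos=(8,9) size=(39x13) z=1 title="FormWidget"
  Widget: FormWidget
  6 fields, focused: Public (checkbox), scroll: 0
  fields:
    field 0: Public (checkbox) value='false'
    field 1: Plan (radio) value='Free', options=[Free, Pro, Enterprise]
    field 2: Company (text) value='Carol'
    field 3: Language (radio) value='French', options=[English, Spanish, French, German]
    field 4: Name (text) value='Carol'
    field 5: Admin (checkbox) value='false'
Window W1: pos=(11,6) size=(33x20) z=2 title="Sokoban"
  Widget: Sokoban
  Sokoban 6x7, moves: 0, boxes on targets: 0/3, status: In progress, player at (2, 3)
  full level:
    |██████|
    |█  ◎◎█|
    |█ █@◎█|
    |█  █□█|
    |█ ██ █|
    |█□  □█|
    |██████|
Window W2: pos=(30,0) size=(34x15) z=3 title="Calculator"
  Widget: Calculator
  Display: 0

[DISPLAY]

                            ┃│ 7 │ 8 │ 9 │ ÷ │        
         ┏━━━━━━━━━━━━━━━━━━┃├───┼───┼───┼───┤        
         ┃ Sokoban          ┃│ 4 │ 5 │ 6 │ × │        
         ┠──────────────────┃├───┼───┼───┼───┤        
      ┏━━┃██████            ┃│ 1 │ 2 │ 3 │ - │        
      ┃ F┃█  ◎◎█            ┃├───┼───┼───┼───┤        
      ┠──┃█ █@◎█            ┃│ 0 │ . │ = │ + │        
      ┃> ┃█  █□█            ┃├───┼───┼───┼───┤        
      ┃  ┃█ ██ █            ┃│ C │ MC│ MR│ M+│        
      ┃  ┃█□  □█            ┗━━━━━━━━━━━━━━━━━━━━━━━━━
      ┃  ┃██████                         ┃is┃         
      ┃  ┃Moves: 0  0/3                  ┃ ]┃         
      ┃  ┃                               ┃  ┃         
      ┃  ┃                               ┃  ┃         
      ┃  ┃                               ┃  ┃         
      ┃  ┃                               ┃  ┃         
      ┗━━┃                               ┃━━┛         
         ┃                               ┃            
         ┃                               ┃            
         ┃                               ┃            
         ┗━━━━━━━━━━━━━━━━━━━━━━━━━━━━━━━┛            


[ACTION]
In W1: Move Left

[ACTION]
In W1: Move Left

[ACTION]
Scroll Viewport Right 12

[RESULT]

                ┃│ 7 │ 8 │ 9 │ ÷ │               ┃    
━━━━━━━━━━━━━━━━┃├───┼───┼───┼───┤               ┃    
okoban          ┃│ 4 │ 5 │ 6 │ × │               ┃    
────────────────┃├───┼───┼───┼───┤               ┃    
████            ┃│ 1 │ 2 │ 3 │ - │               ┃    
 ◎◎█            ┃├───┼───┼───┼───┤               ┃    
█@◎█            ┃│ 0 │ . │ = │ + │               ┃    
 █□█            ┃├───┼───┼───┼───┤               ┃    
██ █            ┃│ C │ MC│ MR│ M+│               ┃    
  □█            ┗━━━━━━━━━━━━━━━━━━━━━━━━━━━━━━━━┛    
████                         ┃is┃                     
ves: 0  0/3                  ┃ ]┃                     
                             ┃  ┃                     
                             ┃  ┃                     
                             ┃  ┃                     
                             ┃  ┃                     
                             ┃━━┛                     
                             ┃                        
                             ┃                        
                             ┃                        
━━━━━━━━━━━━━━━━━━━━━━━━━━━━━┛                        


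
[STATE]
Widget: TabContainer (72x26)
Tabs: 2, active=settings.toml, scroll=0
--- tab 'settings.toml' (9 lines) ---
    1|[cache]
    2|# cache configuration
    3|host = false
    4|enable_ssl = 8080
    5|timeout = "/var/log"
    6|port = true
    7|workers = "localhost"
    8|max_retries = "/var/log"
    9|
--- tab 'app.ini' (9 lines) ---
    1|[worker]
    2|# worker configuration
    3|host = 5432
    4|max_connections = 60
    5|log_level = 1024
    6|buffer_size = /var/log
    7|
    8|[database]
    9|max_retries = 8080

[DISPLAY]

[settings.toml]│ app.ini                                                
────────────────────────────────────────────────────────────────────────
[cache]                                                                 
# cache configuration                                                   
host = false                                                            
enable_ssl = 8080                                                       
timeout = "/var/log"                                                    
port = true                                                             
workers = "localhost"                                                   
max_retries = "/var/log"                                                
                                                                        
                                                                        
                                                                        
                                                                        
                                                                        
                                                                        
                                                                        
                                                                        
                                                                        
                                                                        
                                                                        
                                                                        
                                                                        
                                                                        
                                                                        
                                                                        


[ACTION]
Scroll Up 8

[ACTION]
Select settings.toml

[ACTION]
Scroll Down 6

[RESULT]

[settings.toml]│ app.ini                                                
────────────────────────────────────────────────────────────────────────
workers = "localhost"                                                   
max_retries = "/var/log"                                                
                                                                        
                                                                        
                                                                        
                                                                        
                                                                        
                                                                        
                                                                        
                                                                        
                                                                        
                                                                        
                                                                        
                                                                        
                                                                        
                                                                        
                                                                        
                                                                        
                                                                        
                                                                        
                                                                        
                                                                        
                                                                        
                                                                        


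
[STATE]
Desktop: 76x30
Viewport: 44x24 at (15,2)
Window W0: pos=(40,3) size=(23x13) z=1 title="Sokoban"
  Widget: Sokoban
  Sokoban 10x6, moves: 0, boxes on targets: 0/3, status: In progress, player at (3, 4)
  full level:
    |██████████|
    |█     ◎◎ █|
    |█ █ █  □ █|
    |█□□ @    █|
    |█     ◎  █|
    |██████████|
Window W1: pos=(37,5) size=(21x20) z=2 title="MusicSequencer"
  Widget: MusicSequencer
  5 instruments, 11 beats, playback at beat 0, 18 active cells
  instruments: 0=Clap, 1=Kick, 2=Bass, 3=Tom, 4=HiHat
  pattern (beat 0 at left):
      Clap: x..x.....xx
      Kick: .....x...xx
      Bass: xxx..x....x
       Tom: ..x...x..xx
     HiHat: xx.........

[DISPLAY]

                                            
                         ┏━━━━━━━━━━━━━━━━━━
                         ┃ Sokoban          
                      ┏━━━━━━━━━━━━━━━━━━━┓─
                      ┃ MusicSequencer    ┃ 
                      ┠───────────────────┨ 
                      ┃      ▼1234567890  ┃ 
                      ┃  Clap█··█·····██  ┃ 
                      ┃  Kick·····█···██  ┃ 
                      ┃  Bass███··█····█  ┃ 
                      ┃   Tom··█···█··██  ┃ 
                      ┃ HiHat██·········  ┃ 
                      ┃                   ┃ 
                      ┃                   ┃━
                      ┃                   ┃ 
                      ┃                   ┃ 
                      ┃                   ┃ 
                      ┃                   ┃ 
                      ┃                   ┃ 
                      ┃                   ┃ 
                      ┃                   ┃ 
                      ┃                   ┃ 
                      ┗━━━━━━━━━━━━━━━━━━━┛ 
                                            


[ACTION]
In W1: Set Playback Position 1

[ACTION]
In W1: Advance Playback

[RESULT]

                                            
                         ┏━━━━━━━━━━━━━━━━━━
                         ┃ Sokoban          
                      ┏━━━━━━━━━━━━━━━━━━━┓─
                      ┃ MusicSequencer    ┃ 
                      ┠───────────────────┨ 
                      ┃      01▼34567890  ┃ 
                      ┃  Clap█··█·····██  ┃ 
                      ┃  Kick·····█···██  ┃ 
                      ┃  Bass███··█····█  ┃ 
                      ┃   Tom··█···█··██  ┃ 
                      ┃ HiHat██·········  ┃ 
                      ┃                   ┃ 
                      ┃                   ┃━
                      ┃                   ┃ 
                      ┃                   ┃ 
                      ┃                   ┃ 
                      ┃                   ┃ 
                      ┃                   ┃ 
                      ┃                   ┃ 
                      ┃                   ┃ 
                      ┃                   ┃ 
                      ┗━━━━━━━━━━━━━━━━━━━┛ 
                                            


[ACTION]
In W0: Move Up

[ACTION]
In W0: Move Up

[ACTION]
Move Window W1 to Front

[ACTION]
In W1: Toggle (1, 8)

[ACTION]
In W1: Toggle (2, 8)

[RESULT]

                                            
                         ┏━━━━━━━━━━━━━━━━━━
                         ┃ Sokoban          
                      ┏━━━━━━━━━━━━━━━━━━━┓─
                      ┃ MusicSequencer    ┃ 
                      ┠───────────────────┨ 
                      ┃      01▼34567890  ┃ 
                      ┃  Clap█··█·····██  ┃ 
                      ┃  Kick·····█··███  ┃ 
                      ┃  Bass███··█··█·█  ┃ 
                      ┃   Tom··█···█··██  ┃ 
                      ┃ HiHat██·········  ┃ 
                      ┃                   ┃ 
                      ┃                   ┃━
                      ┃                   ┃ 
                      ┃                   ┃ 
                      ┃                   ┃ 
                      ┃                   ┃ 
                      ┃                   ┃ 
                      ┃                   ┃ 
                      ┃                   ┃ 
                      ┃                   ┃ 
                      ┗━━━━━━━━━━━━━━━━━━━┛ 
                                            


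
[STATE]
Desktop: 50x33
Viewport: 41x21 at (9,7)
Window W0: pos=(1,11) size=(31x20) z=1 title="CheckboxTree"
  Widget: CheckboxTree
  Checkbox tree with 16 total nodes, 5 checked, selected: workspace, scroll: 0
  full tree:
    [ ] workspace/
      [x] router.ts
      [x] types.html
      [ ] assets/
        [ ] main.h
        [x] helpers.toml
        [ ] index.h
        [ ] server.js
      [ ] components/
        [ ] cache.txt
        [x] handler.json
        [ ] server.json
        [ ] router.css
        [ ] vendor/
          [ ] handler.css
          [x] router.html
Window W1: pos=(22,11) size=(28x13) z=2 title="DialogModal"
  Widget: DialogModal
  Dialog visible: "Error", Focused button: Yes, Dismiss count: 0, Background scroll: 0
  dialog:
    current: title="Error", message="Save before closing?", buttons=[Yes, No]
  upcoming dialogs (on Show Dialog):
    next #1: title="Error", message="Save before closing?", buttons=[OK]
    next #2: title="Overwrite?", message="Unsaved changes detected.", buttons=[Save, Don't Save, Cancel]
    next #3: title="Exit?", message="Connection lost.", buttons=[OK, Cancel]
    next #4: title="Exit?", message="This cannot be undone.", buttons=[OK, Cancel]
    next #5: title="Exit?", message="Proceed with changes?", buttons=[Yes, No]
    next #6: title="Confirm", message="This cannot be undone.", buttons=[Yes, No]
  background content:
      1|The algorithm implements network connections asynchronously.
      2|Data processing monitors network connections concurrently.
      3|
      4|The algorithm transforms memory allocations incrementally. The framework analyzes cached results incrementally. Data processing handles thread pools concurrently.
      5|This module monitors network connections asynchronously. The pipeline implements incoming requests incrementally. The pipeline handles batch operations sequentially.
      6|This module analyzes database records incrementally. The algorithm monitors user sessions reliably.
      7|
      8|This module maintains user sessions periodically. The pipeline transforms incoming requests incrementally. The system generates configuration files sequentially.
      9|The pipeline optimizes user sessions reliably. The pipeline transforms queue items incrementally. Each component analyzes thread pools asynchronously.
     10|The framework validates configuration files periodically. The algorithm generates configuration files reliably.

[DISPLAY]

                                         
                                         
                                         
                                         
━━━━━━━━━━━━━┏━━━━━━━━━━━━━━━━━━━━━━━━━━┓
oxTree       ┃ DialogModal              ┃
─────────────┠──────────────────────────┨
rkspace/     ┃The algorithm implements n┃
router.ts    ┃Data processing monitors n┃
types.html   ┃  ┌────────────────────┐  ┃
assets/      ┃Th│       Error        │ m┃
] main.h     ┃Th│Save before closing?│wo┃
] helpers.tom┃Th│     [Yes]  No      │ab┃
] index.h    ┃  └────────────────────┘  ┃
] server.js  ┃This module maintains user┃
components/  ┃The pipeline optimizes use┃
] cache.txt  ┗━━━━━━━━━━━━━━━━━━━━━━━━━━┛
] handler.json        ┃                  
] server.json         ┃                  
] router.css          ┃                  
] vendor/             ┃                  


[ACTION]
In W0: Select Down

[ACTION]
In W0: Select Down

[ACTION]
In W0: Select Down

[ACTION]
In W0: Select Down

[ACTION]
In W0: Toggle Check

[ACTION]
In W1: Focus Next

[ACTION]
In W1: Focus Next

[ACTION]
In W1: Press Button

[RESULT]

                                         
                                         
                                         
                                         
━━━━━━━━━━━━━┏━━━━━━━━━━━━━━━━━━━━━━━━━━┓
oxTree       ┃ DialogModal              ┃
─────────────┠──────────────────────────┨
rkspace/     ┃The algorithm implements n┃
router.ts    ┃Data processing monitors n┃
types.html   ┃                          ┃
assets/      ┃The algorithm transforms m┃
] main.h     ┃This module monitors netwo┃
] helpers.tom┃This module analyzes datab┃
] index.h    ┃                          ┃
] server.js  ┃This module maintains user┃
components/  ┃The pipeline optimizes use┃
] cache.txt  ┗━━━━━━━━━━━━━━━━━━━━━━━━━━┛
] handler.json        ┃                  
] server.json         ┃                  
] router.css          ┃                  
] vendor/             ┃                  
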